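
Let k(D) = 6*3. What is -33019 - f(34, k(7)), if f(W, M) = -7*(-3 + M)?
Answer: -32914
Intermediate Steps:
k(D) = 18
f(W, M) = 21 - 7*M
-33019 - f(34, k(7)) = -33019 - (21 - 7*18) = -33019 - (21 - 126) = -33019 - 1*(-105) = -33019 + 105 = -32914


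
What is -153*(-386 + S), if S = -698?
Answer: 165852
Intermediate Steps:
-153*(-386 + S) = -153*(-386 - 698) = -153*(-1084) = 165852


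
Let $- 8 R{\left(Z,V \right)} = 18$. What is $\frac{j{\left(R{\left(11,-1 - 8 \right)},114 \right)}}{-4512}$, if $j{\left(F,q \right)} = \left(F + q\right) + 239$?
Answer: $- \frac{1403}{18048} \approx -0.077737$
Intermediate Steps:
$R{\left(Z,V \right)} = - \frac{9}{4}$ ($R{\left(Z,V \right)} = \left(- \frac{1}{8}\right) 18 = - \frac{9}{4}$)
$j{\left(F,q \right)} = 239 + F + q$
$\frac{j{\left(R{\left(11,-1 - 8 \right)},114 \right)}}{-4512} = \frac{239 - \frac{9}{4} + 114}{-4512} = \frac{1403}{4} \left(- \frac{1}{4512}\right) = - \frac{1403}{18048}$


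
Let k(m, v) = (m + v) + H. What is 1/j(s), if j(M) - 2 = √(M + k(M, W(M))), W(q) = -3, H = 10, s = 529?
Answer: -2/1061 + √1065/1061 ≈ 0.028873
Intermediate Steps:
k(m, v) = 10 + m + v (k(m, v) = (m + v) + 10 = 10 + m + v)
j(M) = 2 + √(7 + 2*M) (j(M) = 2 + √(M + (10 + M - 3)) = 2 + √(M + (7 + M)) = 2 + √(7 + 2*M))
1/j(s) = 1/(2 + √(7 + 2*529)) = 1/(2 + √(7 + 1058)) = 1/(2 + √1065)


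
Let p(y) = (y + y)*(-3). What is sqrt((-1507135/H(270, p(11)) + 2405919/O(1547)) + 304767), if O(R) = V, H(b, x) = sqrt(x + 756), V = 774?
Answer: sqrt(10841018980038 - 76912716174*sqrt(690))/5934 ≈ 500.50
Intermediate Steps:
p(y) = -6*y (p(y) = (2*y)*(-3) = -6*y)
H(b, x) = sqrt(756 + x)
O(R) = 774
sqrt((-1507135/H(270, p(11)) + 2405919/O(1547)) + 304767) = sqrt((-1507135/sqrt(756 - 6*11) + 2405919/774) + 304767) = sqrt((-1507135/sqrt(756 - 66) + 2405919*(1/774)) + 304767) = sqrt((-1507135*sqrt(690)/690 + 801973/258) + 304767) = sqrt((-301427*sqrt(690)/138 + 801973/258) + 304767) = sqrt((801973/258 - 301427*sqrt(690)/138) + 304767) = sqrt(79431859/258 - 301427*sqrt(690)/138)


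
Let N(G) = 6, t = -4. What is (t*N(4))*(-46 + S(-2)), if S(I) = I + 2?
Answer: 1104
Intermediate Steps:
S(I) = 2 + I
(t*N(4))*(-46 + S(-2)) = (-4*6)*(-46 + (2 - 2)) = -24*(-46 + 0) = -24*(-46) = 1104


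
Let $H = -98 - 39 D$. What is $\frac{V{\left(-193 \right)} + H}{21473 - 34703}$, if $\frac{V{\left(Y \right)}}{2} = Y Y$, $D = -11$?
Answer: $- \frac{24943}{4410} \approx -5.656$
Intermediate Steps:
$H = 331$ ($H = -98 - -429 = -98 + 429 = 331$)
$V{\left(Y \right)} = 2 Y^{2}$ ($V{\left(Y \right)} = 2 Y Y = 2 Y^{2}$)
$\frac{V{\left(-193 \right)} + H}{21473 - 34703} = \frac{2 \left(-193\right)^{2} + 331}{21473 - 34703} = \frac{2 \cdot 37249 + 331}{-13230} = \left(74498 + 331\right) \left(- \frac{1}{13230}\right) = 74829 \left(- \frac{1}{13230}\right) = - \frac{24943}{4410}$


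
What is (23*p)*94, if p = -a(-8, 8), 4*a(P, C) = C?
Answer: -4324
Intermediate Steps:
a(P, C) = C/4
p = -2 (p = -8/4 = -1*2 = -2)
(23*p)*94 = (23*(-2))*94 = -46*94 = -4324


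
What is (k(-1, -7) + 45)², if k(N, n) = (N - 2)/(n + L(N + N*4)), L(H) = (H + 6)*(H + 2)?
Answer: 205209/100 ≈ 2052.1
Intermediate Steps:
L(H) = (2 + H)*(6 + H) (L(H) = (6 + H)*(2 + H) = (2 + H)*(6 + H))
k(N, n) = (-2 + N)/(12 + n + 25*N² + 40*N) (k(N, n) = (N - 2)/(n + (12 + (N + N*4)² + 8*(N + N*4))) = (-2 + N)/(n + (12 + (N + 4*N)² + 8*(N + 4*N))) = (-2 + N)/(n + (12 + (5*N)² + 8*(5*N))) = (-2 + N)/(n + (12 + 25*N² + 40*N)) = (-2 + N)/(12 + n + 25*N² + 40*N))
(k(-1, -7) + 45)² = ((-2 - 1)/(12 - 7 + 25*(-1)² + 40*(-1)) + 45)² = (-3/(12 - 7 + 25*1 - 40) + 45)² = (-3/(12 - 7 + 25 - 40) + 45)² = (-3/(-10) + 45)² = (-⅒*(-3) + 45)² = (3/10 + 45)² = (453/10)² = 205209/100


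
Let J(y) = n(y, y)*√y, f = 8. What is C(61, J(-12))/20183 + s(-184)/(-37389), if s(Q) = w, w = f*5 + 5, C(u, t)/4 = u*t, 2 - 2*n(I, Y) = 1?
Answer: -15/12463 + 244*I*√3/20183 ≈ -0.0012036 + 0.020939*I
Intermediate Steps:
n(I, Y) = ½ (n(I, Y) = 1 - ½*1 = 1 - ½ = ½)
J(y) = √y/2
C(u, t) = 4*t*u (C(u, t) = 4*(u*t) = 4*(t*u) = 4*t*u)
w = 45 (w = 8*5 + 5 = 40 + 5 = 45)
s(Q) = 45
C(61, J(-12))/20183 + s(-184)/(-37389) = (4*(√(-12)/2)*61)/20183 + 45/(-37389) = (4*((2*I*√3)/2)*61)*(1/20183) + 45*(-1/37389) = (4*(I*√3)*61)*(1/20183) - 15/12463 = (244*I*√3)*(1/20183) - 15/12463 = 244*I*√3/20183 - 15/12463 = -15/12463 + 244*I*√3/20183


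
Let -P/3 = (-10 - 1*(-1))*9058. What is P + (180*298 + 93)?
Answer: 298299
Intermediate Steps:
P = 244566 (P = -3*(-10 - 1*(-1))*9058 = -3*(-10 + 1)*9058 = -(-27)*9058 = -3*(-81522) = 244566)
P + (180*298 + 93) = 244566 + (180*298 + 93) = 244566 + (53640 + 93) = 244566 + 53733 = 298299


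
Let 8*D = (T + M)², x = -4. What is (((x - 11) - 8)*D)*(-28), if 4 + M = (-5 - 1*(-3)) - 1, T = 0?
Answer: 7889/2 ≈ 3944.5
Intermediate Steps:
M = -7 (M = -4 + ((-5 - 1*(-3)) - 1) = -4 + ((-5 + 3) - 1) = -4 + (-2 - 1) = -4 - 3 = -7)
D = 49/8 (D = (0 - 7)²/8 = (⅛)*(-7)² = (⅛)*49 = 49/8 ≈ 6.1250)
(((x - 11) - 8)*D)*(-28) = (((-4 - 11) - 8)*(49/8))*(-28) = ((-15 - 8)*(49/8))*(-28) = -23*49/8*(-28) = -1127/8*(-28) = 7889/2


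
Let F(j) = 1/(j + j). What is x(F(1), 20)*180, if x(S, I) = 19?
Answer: 3420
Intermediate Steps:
F(j) = 1/(2*j)
x(F(1), 20)*180 = 19*180 = 3420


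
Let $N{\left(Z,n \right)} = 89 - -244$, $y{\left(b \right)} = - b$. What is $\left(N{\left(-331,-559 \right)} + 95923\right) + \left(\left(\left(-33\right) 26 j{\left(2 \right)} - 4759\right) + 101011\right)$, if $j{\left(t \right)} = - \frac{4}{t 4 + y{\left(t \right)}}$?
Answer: $193080$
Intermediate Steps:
$N{\left(Z,n \right)} = 333$ ($N{\left(Z,n \right)} = 89 + 244 = 333$)
$j{\left(t \right)} = - \frac{4}{3 t}$ ($j{\left(t \right)} = - \frac{4}{t 4 - t} = - \frac{4}{4 t - t} = - \frac{4}{3 t}$)
$\left(N{\left(-331,-559 \right)} + 95923\right) + \left(\left(\left(-33\right) 26 j{\left(2 \right)} - 4759\right) + 101011\right) = \left(333 + 95923\right) + \left(\left(\left(-33\right) 26 \left(- \frac{4}{3 \cdot 2}\right) - 4759\right) + 101011\right) = 96256 + \left(\left(- 858 \left(\left(- \frac{4}{3}\right) \frac{1}{2}\right) - 4759\right) + 101011\right) = 96256 + \left(\left(\left(-858\right) \left(- \frac{2}{3}\right) - 4759\right) + 101011\right) = 96256 + \left(\left(572 - 4759\right) + 101011\right) = 96256 + \left(-4187 + 101011\right) = 96256 + 96824 = 193080$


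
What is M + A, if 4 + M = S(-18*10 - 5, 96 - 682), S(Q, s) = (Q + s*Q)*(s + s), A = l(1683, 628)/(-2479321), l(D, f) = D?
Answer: -314476341762667/2479321 ≈ -1.2684e+8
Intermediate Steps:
A = -1683/2479321 (A = 1683/(-2479321) = 1683*(-1/2479321) = -1683/2479321 ≈ -0.00067881)
S(Q, s) = 2*s*(Q + Q*s) (S(Q, s) = (Q + Q*s)*(2*s) = 2*s*(Q + Q*s))
M = -126839704 (M = -4 + 2*(-18*10 - 5)*(96 - 682)*(1 + (96 - 682)) = -4 + 2*(-180 - 5)*(-586)*(1 - 586) = -4 + 2*(-185)*(-586)*(-585) = -4 - 126839700 = -126839704)
M + A = -126839704 - 1683/2479321 = -314476341762667/2479321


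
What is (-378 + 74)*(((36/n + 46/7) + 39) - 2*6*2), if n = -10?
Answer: -191216/35 ≈ -5463.3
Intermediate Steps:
(-378 + 74)*(((36/n + 46/7) + 39) - 2*6*2) = (-378 + 74)*(((36/(-10) + 46/7) + 39) - 2*6*2) = -304*(((36*(-⅒) + 46*(⅐)) + 39) - 12*2) = -304*(((-18/5 + 46/7) + 39) - 24) = -304*((104/35 + 39) - 24) = -304*(1469/35 - 24) = -304*629/35 = -191216/35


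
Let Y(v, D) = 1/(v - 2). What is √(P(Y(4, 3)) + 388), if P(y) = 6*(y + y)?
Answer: √394 ≈ 19.849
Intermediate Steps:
Y(v, D) = 1/(-2 + v)
P(y) = 12*y (P(y) = 6*(2*y) = 12*y)
√(P(Y(4, 3)) + 388) = √(12/(-2 + 4) + 388) = √(12/2 + 388) = √(12*(½) + 388) = √(6 + 388) = √394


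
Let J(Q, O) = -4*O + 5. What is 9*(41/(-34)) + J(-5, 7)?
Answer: -1151/34 ≈ -33.853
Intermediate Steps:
J(Q, O) = 5 - 4*O
9*(41/(-34)) + J(-5, 7) = 9*(41/(-34)) + (5 - 4*7) = 9*(41*(-1/34)) + (5 - 28) = 9*(-41/34) - 23 = -369/34 - 23 = -1151/34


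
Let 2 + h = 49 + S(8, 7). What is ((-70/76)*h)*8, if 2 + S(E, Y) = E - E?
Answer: -6300/19 ≈ -331.58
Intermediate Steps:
S(E, Y) = -2 (S(E, Y) = -2 + (E - E) = -2 + 0 = -2)
h = 45 (h = -2 + (49 - 2) = -2 + 47 = 45)
((-70/76)*h)*8 = (-70/76*45)*8 = (-70*1/76*45)*8 = -35/38*45*8 = -1575/38*8 = -6300/19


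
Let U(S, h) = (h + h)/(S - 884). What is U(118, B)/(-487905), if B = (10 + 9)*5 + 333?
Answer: 428/186867615 ≈ 2.2904e-6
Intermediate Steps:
B = 428 (B = 19*5 + 333 = 95 + 333 = 428)
U(S, h) = 2*h/(-884 + S) (U(S, h) = (2*h)/(-884 + S) = 2*h/(-884 + S))
U(118, B)/(-487905) = (2*428/(-884 + 118))/(-487905) = (2*428/(-766))*(-1/487905) = (2*428*(-1/766))*(-1/487905) = -428/383*(-1/487905) = 428/186867615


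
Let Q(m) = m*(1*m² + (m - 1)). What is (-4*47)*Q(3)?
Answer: -6204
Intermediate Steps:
Q(m) = m*(-1 + m + m²) (Q(m) = m*(m² + (-1 + m)) = m*(-1 + m + m²))
(-4*47)*Q(3) = (-4*47)*(3*(-1 + 3 + 3²)) = -564*(-1 + 3 + 9) = -564*11 = -188*33 = -6204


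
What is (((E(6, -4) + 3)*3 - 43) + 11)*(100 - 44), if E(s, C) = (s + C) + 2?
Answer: -616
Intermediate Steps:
E(s, C) = 2 + C + s (E(s, C) = (C + s) + 2 = 2 + C + s)
(((E(6, -4) + 3)*3 - 43) + 11)*(100 - 44) = ((((2 - 4 + 6) + 3)*3 - 43) + 11)*(100 - 44) = (((4 + 3)*3 - 43) + 11)*56 = ((7*3 - 43) + 11)*56 = ((21 - 43) + 11)*56 = (-22 + 11)*56 = -11*56 = -616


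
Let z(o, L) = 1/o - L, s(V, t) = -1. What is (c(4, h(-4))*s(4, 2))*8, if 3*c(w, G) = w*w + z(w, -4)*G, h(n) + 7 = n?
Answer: 82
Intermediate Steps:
h(n) = -7 + n
c(w, G) = w²/3 + G*(4 + 1/w)/3 (c(w, G) = (w*w + (1/w - 1*(-4))*G)/3 = (w² + (1/w + 4)*G)/3 = (w² + (4 + 1/w)*G)/3 = (w² + G*(4 + 1/w))/3 = w²/3 + G*(4 + 1/w)/3)
(c(4, h(-4))*s(4, 2))*8 = (((⅓)*(4³ + (-7 - 4)*(1 + 4*4))/4)*(-1))*8 = (((⅓)*(¼)*(64 - 11*(1 + 16)))*(-1))*8 = (((⅓)*(¼)*(64 - 11*17))*(-1))*8 = (((⅓)*(¼)*(64 - 187))*(-1))*8 = (((⅓)*(¼)*(-123))*(-1))*8 = -41/4*(-1)*8 = (41/4)*8 = 82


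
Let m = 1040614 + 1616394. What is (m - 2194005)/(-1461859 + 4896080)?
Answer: 463003/3434221 ≈ 0.13482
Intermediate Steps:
m = 2657008
(m - 2194005)/(-1461859 + 4896080) = (2657008 - 2194005)/(-1461859 + 4896080) = 463003/3434221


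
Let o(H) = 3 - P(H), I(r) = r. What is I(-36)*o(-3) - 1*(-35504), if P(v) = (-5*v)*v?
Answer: 33776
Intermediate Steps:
P(v) = -5*v²
o(H) = 3 + 5*H² (o(H) = 3 - (-5)*H² = 3 + 5*H²)
I(-36)*o(-3) - 1*(-35504) = -36*(3 + 5*(-3)²) - 1*(-35504) = -36*(3 + 5*9) + 35504 = -36*(3 + 45) + 35504 = -36*48 + 35504 = -1728 + 35504 = 33776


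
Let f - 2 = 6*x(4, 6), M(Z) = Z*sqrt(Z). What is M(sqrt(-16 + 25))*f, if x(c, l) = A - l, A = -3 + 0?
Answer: -156*sqrt(3) ≈ -270.20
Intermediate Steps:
A = -3
x(c, l) = -3 - l
M(Z) = Z**(3/2)
f = -52 (f = 2 + 6*(-3 - 1*6) = 2 + 6*(-3 - 6) = 2 + 6*(-9) = 2 - 54 = -52)
M(sqrt(-16 + 25))*f = (sqrt(-16 + 25))**(3/2)*(-52) = (sqrt(9))**(3/2)*(-52) = 3**(3/2)*(-52) = (3*sqrt(3))*(-52) = -156*sqrt(3)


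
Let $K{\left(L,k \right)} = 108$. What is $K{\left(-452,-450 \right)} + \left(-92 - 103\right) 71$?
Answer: $-13737$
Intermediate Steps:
$K{\left(-452,-450 \right)} + \left(-92 - 103\right) 71 = 108 + \left(-92 - 103\right) 71 = 108 - 13845 = -13737$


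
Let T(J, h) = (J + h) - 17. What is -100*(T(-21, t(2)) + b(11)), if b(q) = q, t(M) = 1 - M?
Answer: 2800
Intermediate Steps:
T(J, h) = -17 + J + h
-100*(T(-21, t(2)) + b(11)) = -100*((-17 - 21 + (1 - 1*2)) + 11) = -100*((-17 - 21 + (1 - 2)) + 11) = -100*((-17 - 21 - 1) + 11) = -100*(-39 + 11) = -100*(-28) = 2800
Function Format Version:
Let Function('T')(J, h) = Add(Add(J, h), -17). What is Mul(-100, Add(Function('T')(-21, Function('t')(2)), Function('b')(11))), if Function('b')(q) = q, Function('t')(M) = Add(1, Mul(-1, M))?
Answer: 2800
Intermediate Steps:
Function('T')(J, h) = Add(-17, J, h)
Mul(-100, Add(Function('T')(-21, Function('t')(2)), Function('b')(11))) = Mul(-100, Add(Add(-17, -21, Add(1, Mul(-1, 2))), 11)) = Mul(-100, Add(Add(-17, -21, Add(1, -2)), 11)) = Mul(-100, Add(Add(-17, -21, -1), 11)) = Mul(-100, Add(-39, 11)) = Mul(-100, -28) = 2800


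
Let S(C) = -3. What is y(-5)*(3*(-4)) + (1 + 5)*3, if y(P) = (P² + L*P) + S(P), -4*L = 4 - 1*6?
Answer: -216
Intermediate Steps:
L = ½ (L = -(4 - 1*6)/4 = -(4 - 6)/4 = -¼*(-2) = ½ ≈ 0.50000)
y(P) = -3 + P² + P/2 (y(P) = (P² + P/2) - 3 = -3 + P² + P/2)
y(-5)*(3*(-4)) + (1 + 5)*3 = (-3 + (-5)² + (½)*(-5))*(3*(-4)) + (1 + 5)*3 = (-3 + 25 - 5/2)*(-12) + 6*3 = (39/2)*(-12) + 18 = -234 + 18 = -216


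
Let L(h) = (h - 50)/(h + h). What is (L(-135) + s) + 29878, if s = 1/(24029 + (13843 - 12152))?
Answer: 20748954167/694440 ≈ 29879.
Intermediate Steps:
L(h) = (-50 + h)/(2*h) (L(h) = (-50 + h)/((2*h)) = (-50 + h)*(1/(2*h)) = (-50 + h)/(2*h))
s = 1/25720 (s = 1/(24029 + 1691) = 1/25720 ≈ 3.8880e-5)
(L(-135) + s) + 29878 = ((½)*(-50 - 135)/(-135) + 1/25720) + 29878 = ((½)*(-1/135)*(-185) + 1/25720) + 29878 = (37/54 + 1/25720) + 29878 = 475847/694440 + 29878 = 20748954167/694440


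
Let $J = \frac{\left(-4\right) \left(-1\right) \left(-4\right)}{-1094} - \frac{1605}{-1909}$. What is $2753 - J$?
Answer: $\frac{2873852712}{1044223} \approx 2752.1$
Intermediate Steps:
$J = \frac{893207}{1044223}$ ($J = 4 \left(-4\right) \left(- \frac{1}{1094}\right) - - \frac{1605}{1909} = \left(-16\right) \left(- \frac{1}{1094}\right) + \frac{1605}{1909} = \frac{8}{547} + \frac{1605}{1909} = \frac{893207}{1044223} \approx 0.85538$)
$2753 - J = 2753 - \frac{893207}{1044223} = \frac{2873852712}{1044223}$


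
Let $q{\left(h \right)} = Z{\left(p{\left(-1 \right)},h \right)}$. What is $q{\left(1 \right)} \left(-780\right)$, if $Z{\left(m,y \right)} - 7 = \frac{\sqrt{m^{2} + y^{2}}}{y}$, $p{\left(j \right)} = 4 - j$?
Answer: $-5460 - 780 \sqrt{26} \approx -9437.2$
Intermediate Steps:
$Z{\left(m,y \right)} = 7 + \frac{\sqrt{m^{2} + y^{2}}}{y}$
$q{\left(h \right)} = 7 + \frac{\sqrt{25 + h^{2}}}{h}$ ($q{\left(h \right)} = 7 + \frac{\sqrt{\left(4 - -1\right)^{2} + h^{2}}}{h} = 7 + \frac{\sqrt{\left(4 + 1\right)^{2} + h^{2}}}{h} = 7 + \frac{\sqrt{5^{2} + h^{2}}}{h} = 7 + \frac{\sqrt{25 + h^{2}}}{h}$)
$q{\left(1 \right)} \left(-780\right) = \left(7 + \frac{\sqrt{25 + 1^{2}}}{1}\right) \left(-780\right) = \left(7 + 1 \sqrt{25 + 1}\right) \left(-780\right) = \left(7 + 1 \sqrt{26}\right) \left(-780\right) = \left(7 + \sqrt{26}\right) \left(-780\right) = -5460 - 780 \sqrt{26}$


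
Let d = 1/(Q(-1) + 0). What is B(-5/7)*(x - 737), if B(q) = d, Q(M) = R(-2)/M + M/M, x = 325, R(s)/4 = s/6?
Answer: -1236/7 ≈ -176.57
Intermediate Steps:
R(s) = 2*s/3 (R(s) = 4*(s/6) = 2*s/3)
Q(M) = 1 - 4/(3*M) (Q(M) = ((⅔)*(-2))/M + M/M = -4/(3*M) + 1 = 1 - 4/(3*M))
d = 3/7 (d = 1/((-4/3 - 1)/(-1) + 0) = 1/(-1*(-7/3) + 0) = 1/(7/3 + 0) = 1/(7/3) = 3/7 ≈ 0.42857)
B(q) = 3/7
B(-5/7)*(x - 737) = 3*(325 - 737)/7 = (3/7)*(-412) = -1236/7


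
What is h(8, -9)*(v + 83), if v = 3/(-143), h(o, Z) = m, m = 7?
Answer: 83062/143 ≈ 580.85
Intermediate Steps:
h(o, Z) = 7
v = -3/143 (v = 3*(-1/143) = -3/143 ≈ -0.020979)
h(8, -9)*(v + 83) = 7*(-3/143 + 83) = 7*(11866/143) = 83062/143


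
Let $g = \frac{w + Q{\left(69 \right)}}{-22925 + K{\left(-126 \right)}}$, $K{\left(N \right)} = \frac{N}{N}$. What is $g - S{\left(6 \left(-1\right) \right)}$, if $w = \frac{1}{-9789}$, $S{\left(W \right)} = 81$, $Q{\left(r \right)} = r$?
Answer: $- \frac{4544330339}{56100759} \approx -81.003$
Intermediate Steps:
$w = - \frac{1}{9789} \approx -0.00010216$
$K{\left(N \right)} = 1$
$g = - \frac{168860}{56100759}$ ($g = \frac{- \frac{1}{9789} + 69}{-22925 + 1} = \frac{675440}{9789 \left(-22924\right)} = \frac{675440}{9789} \left(- \frac{1}{22924}\right) = - \frac{168860}{56100759} \approx -0.0030099$)
$g - S{\left(6 \left(-1\right) \right)} = - \frac{168860}{56100759} - 81 = - \frac{4544330339}{56100759}$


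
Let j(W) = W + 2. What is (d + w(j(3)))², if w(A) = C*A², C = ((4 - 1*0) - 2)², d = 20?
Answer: 14400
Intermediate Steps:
C = 4 (C = ((4 + 0) - 2)² = (4 - 2)² = 2² = 4)
j(W) = 2 + W
w(A) = 4*A²
(d + w(j(3)))² = (20 + 4*(2 + 3)²)² = (20 + 4*5²)² = (20 + 4*25)² = (20 + 100)² = 120² = 14400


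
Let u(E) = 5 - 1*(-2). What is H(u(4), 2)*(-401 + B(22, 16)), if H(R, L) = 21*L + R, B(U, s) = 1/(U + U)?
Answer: -864507/44 ≈ -19648.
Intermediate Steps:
B(U, s) = 1/(2*U)
u(E) = 7 (u(E) = 5 + 2 = 7)
H(R, L) = R + 21*L
H(u(4), 2)*(-401 + B(22, 16)) = (7 + 21*2)*(-401 + (1/2)/22) = (7 + 42)*(-401 + (1/2)*(1/22)) = 49*(-401 + 1/44) = 49*(-17643/44) = -864507/44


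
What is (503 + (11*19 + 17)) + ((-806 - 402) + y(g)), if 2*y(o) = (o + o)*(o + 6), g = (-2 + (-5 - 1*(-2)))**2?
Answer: 296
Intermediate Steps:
g = 25 (g = (-2 + (-5 + 2))**2 = (-2 - 3)**2 = (-5)**2 = 25)
y(o) = o*(6 + o) (y(o) = ((o + o)*(o + 6))/2 = ((2*o)*(6 + o))/2 = (2*o*(6 + o))/2 = o*(6 + o))
(503 + (11*19 + 17)) + ((-806 - 402) + y(g)) = (503 + (11*19 + 17)) + ((-806 - 402) + 25*(6 + 25)) = (503 + (209 + 17)) + (-1208 + 25*31) = (503 + 226) + (-1208 + 775) = 729 - 433 = 296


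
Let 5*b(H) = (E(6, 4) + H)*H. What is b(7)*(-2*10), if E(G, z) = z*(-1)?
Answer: -84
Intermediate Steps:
E(G, z) = -z
b(H) = H*(-4 + H)/5 (b(H) = ((-1*4 + H)*H)/5 = ((-4 + H)*H)/5 = (H*(-4 + H))/5 = H*(-4 + H)/5)
b(7)*(-2*10) = ((⅕)*7*(-4 + 7))*(-2*10) = ((⅕)*7*3)*(-20) = (21/5)*(-20) = -84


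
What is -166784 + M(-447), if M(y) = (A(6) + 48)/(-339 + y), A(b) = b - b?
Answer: -21848712/131 ≈ -1.6678e+5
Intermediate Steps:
A(b) = 0
M(y) = 48/(-339 + y) (M(y) = (0 + 48)/(-339 + y) = 48/(-339 + y))
-166784 + M(-447) = -166784 + 48/(-339 - 447) = -166784 + 48/(-786) = -166784 + 48*(-1/786) = -166784 - 8/131 = -21848712/131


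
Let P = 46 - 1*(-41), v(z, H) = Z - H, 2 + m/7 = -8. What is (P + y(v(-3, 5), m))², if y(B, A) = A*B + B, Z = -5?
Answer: 603729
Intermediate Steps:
m = -70 (m = -14 + 7*(-8) = -14 - 56 = -70)
v(z, H) = -5 - H
P = 87 (P = 46 + 41 = 87)
y(B, A) = B + A*B
(P + y(v(-3, 5), m))² = (87 + (-5 - 1*5)*(1 - 70))² = (87 + (-5 - 5)*(-69))² = (87 - 10*(-69))² = (87 + 690)² = 777² = 603729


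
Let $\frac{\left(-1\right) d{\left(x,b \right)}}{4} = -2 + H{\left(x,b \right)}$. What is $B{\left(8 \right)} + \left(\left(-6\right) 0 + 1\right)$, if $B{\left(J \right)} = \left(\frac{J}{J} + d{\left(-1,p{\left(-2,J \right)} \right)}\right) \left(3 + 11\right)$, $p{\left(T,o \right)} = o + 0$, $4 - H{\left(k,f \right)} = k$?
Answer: $-153$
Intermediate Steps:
$H{\left(k,f \right)} = 4 - k$
$p{\left(T,o \right)} = o$
$d{\left(x,b \right)} = -8 + 4 x$ ($d{\left(x,b \right)} = - 4 \left(-2 - \left(-4 + x\right)\right) = - 4 \left(2 - x\right) = -8 + 4 x$)
$B{\left(J \right)} = -154$ ($B{\left(J \right)} = \left(\frac{J}{J} + \left(-8 + 4 \left(-1\right)\right)\right) \left(3 + 11\right) = \left(1 - 12\right) 14 = \left(-11\right) 14 = -154$)
$B{\left(8 \right)} + \left(\left(-6\right) 0 + 1\right) = -154 + \left(\left(-6\right) 0 + 1\right) = -154 + \left(0 + 1\right) = -154 + 1 = -153$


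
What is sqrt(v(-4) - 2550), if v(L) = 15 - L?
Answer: I*sqrt(2531) ≈ 50.309*I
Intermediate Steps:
sqrt(v(-4) - 2550) = sqrt((15 - 1*(-4)) - 2550) = sqrt((15 + 4) - 2550) = sqrt(19 - 2550) = sqrt(-2531) = I*sqrt(2531)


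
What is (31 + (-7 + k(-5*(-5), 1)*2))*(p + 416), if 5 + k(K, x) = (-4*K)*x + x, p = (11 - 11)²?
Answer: -76544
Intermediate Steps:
p = 0 (p = 0² = 0)
k(K, x) = -5 + x - 4*K*x (k(K, x) = -5 + ((-4*K)*x + x) = -5 + (-4*K*x + x) = -5 + (x - 4*K*x) = -5 + x - 4*K*x)
(31 + (-7 + k(-5*(-5), 1)*2))*(p + 416) = (31 + (-7 + (-5 + 1 - 4*(-5*(-5))*1)*2))*(0 + 416) = (31 + (-7 + (-5 + 1 - 4*25*1)*2))*416 = (31 + (-7 + (-5 + 1 - 100)*2))*416 = (31 + (-7 - 104*2))*416 = (31 + (-7 - 208))*416 = (31 - 215)*416 = -184*416 = -76544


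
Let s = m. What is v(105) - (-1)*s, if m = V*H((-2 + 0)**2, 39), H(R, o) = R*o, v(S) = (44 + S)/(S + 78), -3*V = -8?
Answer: 76277/183 ≈ 416.81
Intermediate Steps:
V = 8/3 (V = -1/3*(-8) = 8/3 ≈ 2.6667)
v(S) = (44 + S)/(78 + S)
m = 416 (m = 8*((-2 + 0)**2*39)/3 = 8*((-2)**2*39)/3 = 8*(4*39)/3 = (8/3)*156 = 416)
s = 416
v(105) - (-1)*s = (44 + 105)/(78 + 105) - (-1)*416 = 149/183 - 1*(-416) = (1/183)*149 + 416 = 149/183 + 416 = 76277/183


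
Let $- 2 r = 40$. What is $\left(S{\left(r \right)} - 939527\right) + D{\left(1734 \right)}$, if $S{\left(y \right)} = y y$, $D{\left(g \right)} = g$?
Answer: $-937393$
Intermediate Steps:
$r = -20$ ($r = \left(- \frac{1}{2}\right) 40 = -20$)
$S{\left(y \right)} = y^{2}$
$\left(S{\left(r \right)} - 939527\right) + D{\left(1734 \right)} = \left(\left(-20\right)^{2} - 939527\right) + 1734 = \left(400 - 939527\right) + 1734 = -939127 + 1734 = -937393$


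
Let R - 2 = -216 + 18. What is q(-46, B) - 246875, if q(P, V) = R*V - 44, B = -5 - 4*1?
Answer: -245155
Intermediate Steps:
R = -196 (R = 2 + (-216 + 18) = 2 - 198 = -196)
B = -9 (B = -5 - 4 = -9)
q(P, V) = -44 - 196*V (q(P, V) = -196*V - 44 = -44 - 196*V)
q(-46, B) - 246875 = (-44 - 196*(-9)) - 246875 = (-44 + 1764) - 246875 = 1720 - 246875 = -245155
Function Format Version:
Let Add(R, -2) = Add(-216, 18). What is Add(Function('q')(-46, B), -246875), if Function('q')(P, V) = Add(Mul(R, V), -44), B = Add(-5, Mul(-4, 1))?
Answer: -245155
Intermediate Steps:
R = -196 (R = Add(2, Add(-216, 18)) = Add(2, -198) = -196)
B = -9 (B = Add(-5, -4) = -9)
Function('q')(P, V) = Add(-44, Mul(-196, V)) (Function('q')(P, V) = Add(Mul(-196, V), -44) = Add(-44, Mul(-196, V)))
Add(Function('q')(-46, B), -246875) = Add(Add(-44, Mul(-196, -9)), -246875) = Add(Add(-44, 1764), -246875) = Add(1720, -246875) = -245155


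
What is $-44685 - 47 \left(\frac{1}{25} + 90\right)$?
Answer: $- \frac{1222922}{25} \approx -48917.0$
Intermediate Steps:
$-44685 - 47 \left(\frac{1}{25} + 90\right) = -44685 - 47 \cdot \frac{2251}{25} = -44685 - \frac{105797}{25} = - \frac{1222922}{25}$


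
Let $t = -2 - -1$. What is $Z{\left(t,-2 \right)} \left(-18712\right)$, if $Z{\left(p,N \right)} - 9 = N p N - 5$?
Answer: $0$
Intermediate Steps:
$t = -1$ ($t = -2 + 1 = -1$)
$Z{\left(p,N \right)} = 4 + p N^{2}$ ($Z{\left(p,N \right)} = 9 + \left(N p N - 5\right) = 9 + \left(p N^{2} - 5\right) = 9 + \left(-5 + p N^{2}\right) = 4 + p N^{2}$)
$Z{\left(t,-2 \right)} \left(-18712\right) = \left(4 - \left(-2\right)^{2}\right) \left(-18712\right) = \left(4 - 4\right) \left(-18712\right) = 0 \left(-18712\right) = 0$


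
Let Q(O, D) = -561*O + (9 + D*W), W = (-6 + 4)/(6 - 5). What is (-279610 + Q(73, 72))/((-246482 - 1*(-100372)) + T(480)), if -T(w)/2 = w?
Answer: 22907/10505 ≈ 2.1806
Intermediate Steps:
T(w) = -2*w
W = -2 (W = -2/1 = -2*1 = -2)
Q(O, D) = 9 - 561*O - 2*D (Q(O, D) = -561*O + (9 + D*(-2)) = -561*O + (9 - 2*D) = 9 - 561*O - 2*D)
(-279610 + Q(73, 72))/((-246482 - 1*(-100372)) + T(480)) = (-279610 + (9 - 561*73 - 2*72))/((-246482 - 1*(-100372)) - 2*480) = (-279610 + (9 - 40953 - 144))/((-246482 + 100372) - 960) = (-279610 - 41088)/(-146110 - 960) = -320698/(-147070) = -320698*(-1/147070) = 22907/10505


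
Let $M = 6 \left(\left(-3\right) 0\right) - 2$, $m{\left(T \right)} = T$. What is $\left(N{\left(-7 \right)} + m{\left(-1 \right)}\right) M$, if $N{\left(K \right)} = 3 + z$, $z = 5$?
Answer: $-14$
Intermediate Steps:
$N{\left(K \right)} = 8$ ($N{\left(K \right)} = 3 + 5 = 8$)
$M = -2$ ($M = 6 \cdot 0 - 2 = 0 - 2 = -2$)
$\left(N{\left(-7 \right)} + m{\left(-1 \right)}\right) M = \left(8 - 1\right) \left(-2\right) = 7 \left(-2\right) = -14$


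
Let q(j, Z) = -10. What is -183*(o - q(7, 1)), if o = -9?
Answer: -183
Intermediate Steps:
-183*(o - q(7, 1)) = -183*(-9 - 1*(-10)) = -183*(-9 + 10) = -183*1 = -183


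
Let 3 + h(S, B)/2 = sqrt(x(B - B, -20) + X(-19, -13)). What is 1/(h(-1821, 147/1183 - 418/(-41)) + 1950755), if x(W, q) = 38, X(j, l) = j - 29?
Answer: 1950749/3805421661041 - 2*I*sqrt(10)/3805421661041 ≈ 5.1262e-7 - 1.662e-12*I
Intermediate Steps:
X(j, l) = -29 + j
h(S, B) = -6 + 2*I*sqrt(10) (h(S, B) = -6 + 2*sqrt(38 + (-29 - 19)) = -6 + 2*sqrt(38 - 48) = -6 + 2*sqrt(-10) = -6 + 2*(I*sqrt(10)) = -6 + 2*I*sqrt(10))
1/(h(-1821, 147/1183 - 418/(-41)) + 1950755) = 1/((-6 + 2*I*sqrt(10)) + 1950755) = 1/(1950749 + 2*I*sqrt(10))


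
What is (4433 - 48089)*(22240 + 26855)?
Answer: -2143291320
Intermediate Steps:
(4433 - 48089)*(22240 + 26855) = -43656*49095 = -2143291320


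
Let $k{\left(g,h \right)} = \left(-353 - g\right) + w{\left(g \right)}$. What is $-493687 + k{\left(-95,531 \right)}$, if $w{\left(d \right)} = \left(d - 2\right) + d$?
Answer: $-494137$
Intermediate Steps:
$w{\left(d \right)} = -2 + 2 d$ ($w{\left(d \right)} = \left(-2 + d\right) + d = -2 + 2 d$)
$k{\left(g,h \right)} = -355 + g$ ($k{\left(g,h \right)} = \left(-353 - g\right) + \left(-2 + 2 g\right) = -355 + g$)
$-493687 + k{\left(-95,531 \right)} = -493687 - 450 = -494137$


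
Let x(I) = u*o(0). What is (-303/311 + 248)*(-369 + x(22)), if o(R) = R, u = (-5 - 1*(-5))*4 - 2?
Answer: -28348425/311 ≈ -91153.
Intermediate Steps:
u = -2 (u = (-5 + 5)*4 - 2 = 0*4 - 2 = 0 - 2 = -2)
x(I) = 0 (x(I) = -2*0 = 0)
(-303/311 + 248)*(-369 + x(22)) = (-303/311 + 248)*(-369 + 0) = (-303*1/311 + 248)*(-369) = (-303/311 + 248)*(-369) = (76825/311)*(-369) = -28348425/311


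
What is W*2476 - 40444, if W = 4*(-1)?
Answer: -50348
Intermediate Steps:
W = -4
W*2476 - 40444 = -4*2476 - 40444 = -9904 - 40444 = -50348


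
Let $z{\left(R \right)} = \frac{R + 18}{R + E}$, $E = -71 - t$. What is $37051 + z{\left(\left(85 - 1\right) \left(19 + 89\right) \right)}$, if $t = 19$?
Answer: $\frac{18488954}{499} \approx 37052.0$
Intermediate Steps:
$E = -90$ ($E = -71 - 19 = -90$)
$z{\left(R \right)} = \frac{18 + R}{-90 + R}$ ($z{\left(R \right)} = \frac{R + 18}{R - 90} = \frac{18 + R}{-90 + R}$)
$37051 + z{\left(\left(85 - 1\right) \left(19 + 89\right) \right)} = 37051 + \frac{18 + \left(85 - 1\right) \left(19 + 89\right)}{-90 + \left(85 - 1\right) \left(19 + 89\right)} = 37051 + \frac{18 + 84 \cdot 108}{-90 + 84 \cdot 108} = 37051 + \frac{18 + 9072}{-90 + 9072} = 37051 + \frac{1}{8982} \cdot 9090 = 37051 + \frac{505}{499} = \frac{18488954}{499}$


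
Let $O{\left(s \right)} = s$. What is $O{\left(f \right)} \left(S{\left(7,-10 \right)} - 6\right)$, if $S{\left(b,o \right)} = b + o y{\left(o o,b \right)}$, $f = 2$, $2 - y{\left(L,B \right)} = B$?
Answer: $102$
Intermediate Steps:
$y{\left(L,B \right)} = 2 - B$
$S{\left(b,o \right)} = b + o \left(2 - b\right)$
$O{\left(f \right)} \left(S{\left(7,-10 \right)} - 6\right) = 2 \left(\left(7 - - 10 \left(-2 + 7\right)\right) - 6\right) = 2 \left(\left(7 - \left(-10\right) 5\right) - 6\right) = 2 \left(\left(7 + 50\right) - 6\right) = 2 \left(57 - 6\right) = 2 \cdot 51 = 102$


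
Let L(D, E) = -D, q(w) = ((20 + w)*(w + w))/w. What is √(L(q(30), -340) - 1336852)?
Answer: 2*I*√334238 ≈ 1156.3*I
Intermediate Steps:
q(w) = 40 + 2*w (q(w) = ((20 + w)*(2*w))/w = (2*w*(20 + w))/w = 40 + 2*w)
√(L(q(30), -340) - 1336852) = √(-(40 + 2*30) - 1336852) = √(-(40 + 60) - 1336852) = √(-1*100 - 1336852) = √(-100 - 1336852) = √(-1336952) = 2*I*√334238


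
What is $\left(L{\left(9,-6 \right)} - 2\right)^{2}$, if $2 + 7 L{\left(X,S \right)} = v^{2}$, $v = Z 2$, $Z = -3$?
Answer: $\frac{400}{49} \approx 8.1633$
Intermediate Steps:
$v = -6$ ($v = \left(-3\right) 2 = -6$)
$L{\left(X,S \right)} = \frac{34}{7}$ ($L{\left(X,S \right)} = - \frac{2}{7} + \frac{\left(-6\right)^{2}}{7} = - \frac{2}{7} + \frac{1}{7} \cdot 36 = - \frac{2}{7} + \frac{36}{7} = \frac{34}{7}$)
$\left(L{\left(9,-6 \right)} - 2\right)^{2} = \left(\frac{34}{7} - 2\right)^{2} = \left(\frac{20}{7}\right)^{2} = \frac{400}{49}$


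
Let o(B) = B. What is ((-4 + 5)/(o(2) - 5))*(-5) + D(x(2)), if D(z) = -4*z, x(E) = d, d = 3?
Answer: -31/3 ≈ -10.333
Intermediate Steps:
x(E) = 3
((-4 + 5)/(o(2) - 5))*(-5) + D(x(2)) = ((-4 + 5)/(2 - 5))*(-5) - 4*3 = (1/(-3))*(-5) - 12 = (1*(-1/3))*(-5) - 12 = -1/3*(-5) - 12 = 5/3 - 12 = -31/3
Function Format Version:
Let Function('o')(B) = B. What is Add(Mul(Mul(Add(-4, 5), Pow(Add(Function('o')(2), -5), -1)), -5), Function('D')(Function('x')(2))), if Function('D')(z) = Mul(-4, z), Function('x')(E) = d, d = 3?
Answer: Rational(-31, 3) ≈ -10.333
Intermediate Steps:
Function('x')(E) = 3
Add(Mul(Mul(Add(-4, 5), Pow(Add(Function('o')(2), -5), -1)), -5), Function('D')(Function('x')(2))) = Add(Mul(Mul(Add(-4, 5), Pow(Add(2, -5), -1)), -5), Mul(-4, 3)) = Add(Mul(Mul(1, Pow(-3, -1)), -5), -12) = Add(Mul(Mul(1, Rational(-1, 3)), -5), -12) = Add(Mul(Rational(-1, 3), -5), -12) = Add(Rational(5, 3), -12) = Rational(-31, 3)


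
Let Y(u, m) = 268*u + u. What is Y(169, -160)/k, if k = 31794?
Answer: 45461/31794 ≈ 1.4299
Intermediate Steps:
Y(u, m) = 269*u
Y(169, -160)/k = (269*169)/31794 = 45461*(1/31794) = 45461/31794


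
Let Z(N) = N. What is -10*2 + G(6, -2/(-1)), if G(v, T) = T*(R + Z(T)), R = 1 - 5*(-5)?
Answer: 36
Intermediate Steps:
R = 26 (R = 1 + 25 = 26)
G(v, T) = T*(26 + T)
-10*2 + G(6, -2/(-1)) = -10*2 + (-2/(-1))*(26 - 2/(-1)) = -20 + (-2*(-1))*(26 - 2*(-1)) = -20 + 2*(26 + 2) = -20 + 2*28 = -20 + 56 = 36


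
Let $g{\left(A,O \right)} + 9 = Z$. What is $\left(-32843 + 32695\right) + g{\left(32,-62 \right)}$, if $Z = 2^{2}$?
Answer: $-153$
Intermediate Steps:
$Z = 4$
$g{\left(A,O \right)} = -5$ ($g{\left(A,O \right)} = -9 + 4 = -5$)
$\left(-32843 + 32695\right) + g{\left(32,-62 \right)} = \left(-32843 + 32695\right) - 5 = -148 - 5 = -153$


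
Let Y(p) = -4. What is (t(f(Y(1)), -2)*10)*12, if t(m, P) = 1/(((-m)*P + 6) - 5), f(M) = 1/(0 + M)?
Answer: 240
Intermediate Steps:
f(M) = 1/M
t(m, P) = 1/(1 - P*m) (t(m, P) = 1/((-P*m + 6) - 5) = 1/((6 - P*m) - 5) = 1/(1 - P*m))
(t(f(Y(1)), -2)*10)*12 = (-1/(-1 - 2/(-4))*10)*12 = (-1/(-1 - 2*(-¼))*10)*12 = (-1/(-1 + ½)*10)*12 = (-1/(-½)*10)*12 = (-1*(-2)*10)*12 = (2*10)*12 = 20*12 = 240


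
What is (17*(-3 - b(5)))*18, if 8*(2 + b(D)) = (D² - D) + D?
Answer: -5049/4 ≈ -1262.3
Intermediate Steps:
b(D) = -2 + D²/8 (b(D) = -2 + ((D² - D) + D)/8 = -2 + D²/8)
(17*(-3 - b(5)))*18 = (17*(-3 - (-2 + (⅛)*5²)))*18 = (17*(-3 - (-2 + (⅛)*25)))*18 = (17*(-3 - (-2 + 25/8)))*18 = (17*(-3 - 1*9/8))*18 = (17*(-3 - 9/8))*18 = (17*(-33/8))*18 = -561/8*18 = -5049/4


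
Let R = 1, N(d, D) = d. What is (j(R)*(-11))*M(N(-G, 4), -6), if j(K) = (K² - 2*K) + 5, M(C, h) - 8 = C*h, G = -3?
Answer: 440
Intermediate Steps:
M(C, h) = 8 + C*h
j(K) = 5 + K² - 2*K
(j(R)*(-11))*M(N(-G, 4), -6) = ((5 + 1² - 2*1)*(-11))*(8 - 1*(-3)*(-6)) = ((5 + 1 - 2)*(-11))*(8 + 3*(-6)) = (4*(-11))*(8 - 18) = -44*(-10) = 440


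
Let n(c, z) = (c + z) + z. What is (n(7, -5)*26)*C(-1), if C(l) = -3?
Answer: 234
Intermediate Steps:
n(c, z) = c + 2*z
(n(7, -5)*26)*C(-1) = ((7 + 2*(-5))*26)*(-3) = ((7 - 10)*26)*(-3) = -3*26*(-3) = -78*(-3) = 234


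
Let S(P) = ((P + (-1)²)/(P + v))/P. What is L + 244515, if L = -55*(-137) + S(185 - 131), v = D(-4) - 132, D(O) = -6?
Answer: 1143298745/4536 ≈ 2.5205e+5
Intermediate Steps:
v = -138 (v = -6 - 132 = -138)
S(P) = (1 + P)/(P*(-138 + P)) (S(P) = ((P + (-1)²)/(P - 138))/P = ((P + 1)/(-138 + P))/P = ((1 + P)/(-138 + P))/P = (1 + P)/(P*(-138 + P)))
L = 34178705/4536 (L = -55*(-137) + (1 + (185 - 131))/((185 - 131)*(-138 + (185 - 131))) = 7535 + (1 + 54)/(54*(-138 + 54)) = 7535 + (1/54)*55/(-84) = 7535 + (1/54)*(-1/84)*55 = 7535 - 55/4536 = 34178705/4536 ≈ 7535.0)
L + 244515 = 34178705/4536 + 244515 = 1143298745/4536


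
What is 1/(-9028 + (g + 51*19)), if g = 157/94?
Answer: -94/757389 ≈ -0.00012411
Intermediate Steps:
g = 157/94 (g = 157*(1/94) = 157/94 ≈ 1.6702)
1/(-9028 + (g + 51*19)) = 1/(-9028 + (157/94 + 51*19)) = 1/(-9028 + (157/94 + 969)) = 1/(-9028 + 91243/94) = 1/(-757389/94) = -94/757389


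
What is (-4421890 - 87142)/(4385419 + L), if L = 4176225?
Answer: -1127258/2140411 ≈ -0.52666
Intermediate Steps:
(-4421890 - 87142)/(4385419 + L) = (-4421890 - 87142)/(4385419 + 4176225) = -4509032/8561644 = -4509032*1/8561644 = -1127258/2140411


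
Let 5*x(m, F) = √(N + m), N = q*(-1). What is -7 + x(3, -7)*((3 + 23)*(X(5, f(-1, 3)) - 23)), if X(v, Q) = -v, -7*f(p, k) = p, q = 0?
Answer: -7 - 728*√3/5 ≈ -259.19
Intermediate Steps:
f(p, k) = -p/7
N = 0 (N = 0*(-1) = 0)
x(m, F) = √m/5 (x(m, F) = √(0 + m)/5 = √m/5)
-7 + x(3, -7)*((3 + 23)*(X(5, f(-1, 3)) - 23)) = -7 + (√3/5)*((3 + 23)*(-1*5 - 23)) = -7 + (√3/5)*(26*(-5 - 23)) = -7 + (√3/5)*(26*(-28)) = -7 + (√3/5)*(-728) = -7 - 728*√3/5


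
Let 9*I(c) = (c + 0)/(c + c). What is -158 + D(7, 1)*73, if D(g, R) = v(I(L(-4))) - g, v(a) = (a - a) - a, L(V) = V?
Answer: -12115/18 ≈ -673.06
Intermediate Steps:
I(c) = 1/18 (I(c) = ((c + 0)/(c + c))/9 = (c/((2*c)))/9 = (c*(1/(2*c)))/9 = (⅑)*(½) = 1/18)
v(a) = -a (v(a) = 0 - a = -a)
D(g, R) = -1/18 - g (D(g, R) = -1*1/18 - g = -1/18 - g)
-158 + D(7, 1)*73 = -158 + (-1/18 - 1*7)*73 = -158 + (-1/18 - 7)*73 = -158 - 127/18*73 = -158 - 9271/18 = -12115/18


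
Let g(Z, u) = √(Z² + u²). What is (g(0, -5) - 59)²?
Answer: 2916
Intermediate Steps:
(g(0, -5) - 59)² = (√(0² + (-5)²) - 59)² = (√(0 + 25) - 59)² = (√25 - 59)² = (5 - 59)² = (-54)² = 2916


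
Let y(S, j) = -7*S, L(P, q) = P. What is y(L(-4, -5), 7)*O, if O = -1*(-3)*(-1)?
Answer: -84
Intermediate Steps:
O = -3 (O = 3*(-1) = -3)
y(L(-4, -5), 7)*O = -7*(-4)*(-3) = 28*(-3) = -84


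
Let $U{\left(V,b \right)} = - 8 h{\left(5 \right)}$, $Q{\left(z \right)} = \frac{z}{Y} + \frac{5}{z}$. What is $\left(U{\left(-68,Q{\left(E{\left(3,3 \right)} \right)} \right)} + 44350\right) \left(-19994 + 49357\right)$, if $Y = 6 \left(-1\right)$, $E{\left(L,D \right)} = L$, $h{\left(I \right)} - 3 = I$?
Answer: $1300369818$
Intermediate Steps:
$h{\left(I \right)} = 3 + I$
$Y = -6$
$Q{\left(z \right)} = \frac{5}{z} - \frac{z}{6}$ ($Q{\left(z \right)} = \frac{z}{-6} + \frac{5}{z} = z \left(- \frac{1}{6}\right) + \frac{5}{z} = - \frac{z}{6} + \frac{5}{z} = \frac{5}{z} - \frac{z}{6}$)
$U{\left(V,b \right)} = -64$ ($U{\left(V,b \right)} = - 8 \left(3 + 5\right) = \left(-8\right) 8 = -64$)
$\left(U{\left(-68,Q{\left(E{\left(3,3 \right)} \right)} \right)} + 44350\right) \left(-19994 + 49357\right) = \left(-64 + 44350\right) \left(-19994 + 49357\right) = 44286 \cdot 29363 = 1300369818$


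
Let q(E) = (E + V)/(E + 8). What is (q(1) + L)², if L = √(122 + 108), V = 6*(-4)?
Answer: 19159/81 - 46*√230/9 ≈ 159.02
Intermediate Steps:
V = -24
L = √230 ≈ 15.166
q(E) = (-24 + E)/(8 + E) (q(E) = (E - 24)/(E + 8) = (-24 + E)/(8 + E))
(q(1) + L)² = ((-24 + 1)/(8 + 1) + √230)² = (-23/9 + √230)²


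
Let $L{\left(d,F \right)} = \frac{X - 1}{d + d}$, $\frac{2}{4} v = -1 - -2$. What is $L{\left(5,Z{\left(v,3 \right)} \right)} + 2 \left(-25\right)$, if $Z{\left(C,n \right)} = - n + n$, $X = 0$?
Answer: $- \frac{501}{10} \approx -50.1$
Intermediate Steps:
$v = 2$ ($v = 2 \left(-1 - -2\right) = 2 \left(-1 + 2\right) = 2 \cdot 1 = 2$)
$Z{\left(C,n \right)} = 0$
$L{\left(d,F \right)} = - \frac{1}{2 d}$ ($L{\left(d,F \right)} = \frac{0 - 1}{d + d} = - \frac{1}{2 d}$)
$L{\left(5,Z{\left(v,3 \right)} \right)} + 2 \left(-25\right) = - \frac{1}{2 \cdot 5} + 2 \left(-25\right) = \left(- \frac{1}{2}\right) \frac{1}{5} - 50 = - \frac{1}{10} - 50 = - \frac{501}{10}$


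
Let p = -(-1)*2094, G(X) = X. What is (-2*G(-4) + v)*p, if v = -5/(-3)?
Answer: 20242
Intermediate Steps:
v = 5/3 (v = -5*(-⅓) = 5/3 ≈ 1.6667)
p = 2094 (p = -1*(-2094) = 2094)
(-2*G(-4) + v)*p = (-2*(-4) + 5/3)*2094 = (8 + 5/3)*2094 = (29/3)*2094 = 20242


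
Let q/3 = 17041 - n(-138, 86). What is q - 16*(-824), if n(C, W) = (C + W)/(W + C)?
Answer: 64304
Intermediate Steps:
n(C, W) = 1 (n(C, W) = (C + W)/(C + W) = 1)
q = 51120 (q = 3*(17041 - 1*1) = 3*(17041 - 1) = 3*17040 = 51120)
q - 16*(-824) = 51120 - 16*(-824) = 51120 - 1*(-13184) = 51120 + 13184 = 64304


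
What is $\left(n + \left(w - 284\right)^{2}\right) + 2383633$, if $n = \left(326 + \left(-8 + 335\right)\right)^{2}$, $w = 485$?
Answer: $2850443$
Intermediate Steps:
$n = 426409$ ($n = \left(326 + 327\right)^{2} = 653^{2} = 426409$)
$\left(n + \left(w - 284\right)^{2}\right) + 2383633 = \left(426409 + \left(485 - 284\right)^{2}\right) + 2383633 = \left(426409 + 201^{2}\right) + 2383633 = \left(426409 + 40401\right) + 2383633 = 466810 + 2383633 = 2850443$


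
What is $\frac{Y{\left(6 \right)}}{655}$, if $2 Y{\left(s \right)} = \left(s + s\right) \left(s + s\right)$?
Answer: $\frac{72}{655} \approx 0.10992$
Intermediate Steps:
$Y{\left(s \right)} = 2 s^{2}$ ($Y{\left(s \right)} = \frac{\left(s + s\right) \left(s + s\right)}{2} = \frac{2 s 2 s}{2} = \frac{4 s^{2}}{2} = 2 s^{2}$)
$\frac{Y{\left(6 \right)}}{655} = \frac{2 \cdot 6^{2}}{655} = 2 \cdot 36 \cdot \frac{1}{655} = 72 \cdot \frac{1}{655} = \frac{72}{655}$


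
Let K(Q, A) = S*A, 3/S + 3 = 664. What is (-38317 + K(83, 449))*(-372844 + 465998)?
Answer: -2359235903260/661 ≈ -3.5692e+9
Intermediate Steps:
S = 3/661 (S = 3/(-3 + 664) = 3/661 ≈ 0.0045386)
K(Q, A) = 3*A/661
(-38317 + K(83, 449))*(-372844 + 465998) = (-38317 + (3/661)*449)*(-372844 + 465998) = (-38317 + 1347/661)*93154 = -25326190/661*93154 = -2359235903260/661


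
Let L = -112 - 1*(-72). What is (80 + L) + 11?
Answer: 51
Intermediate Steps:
L = -40 (L = -112 + 72 = -40)
(80 + L) + 11 = (80 - 40) + 11 = 40 + 11 = 51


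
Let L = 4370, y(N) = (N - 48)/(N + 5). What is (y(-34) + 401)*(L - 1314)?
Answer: 35788816/29 ≈ 1.2341e+6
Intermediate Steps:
y(N) = (-48 + N)/(5 + N)
(y(-34) + 401)*(L - 1314) = ((-48 - 34)/(5 - 34) + 401)*(4370 - 1314) = (-82/(-29) + 401)*3056 = (-1/29*(-82) + 401)*3056 = (82/29 + 401)*3056 = (11711/29)*3056 = 35788816/29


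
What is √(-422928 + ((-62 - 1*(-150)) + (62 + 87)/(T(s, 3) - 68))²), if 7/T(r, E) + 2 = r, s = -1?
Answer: I*√18500806847/211 ≈ 644.63*I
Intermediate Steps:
T(r, E) = 7/(-2 + r)
√(-422928 + ((-62 - 1*(-150)) + (62 + 87)/(T(s, 3) - 68))²) = √(-422928 + ((-62 - 1*(-150)) + (62 + 87)/(7/(-2 - 1) - 68))²) = √(-422928 + ((-62 + 150) + 149/(7/(-3) - 68))²) = √(-422928 + (88 + 149/(7*(-⅓) - 68))²) = √(-422928 + (88 + 149/(-7/3 - 68))²) = √(-422928 + (88 + 149/(-211/3))²) = √(-422928 + (88 + 149*(-3/211))²) = √(-422928 + (88 - 447/211)²) = √(-422928 + (18121/211)²) = √(-422928 + 328370641/44521) = √(-18500806847/44521) = I*√18500806847/211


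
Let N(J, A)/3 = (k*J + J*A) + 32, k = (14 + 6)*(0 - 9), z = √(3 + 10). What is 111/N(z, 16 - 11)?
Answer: -1184/397101 - 6475*√13/397101 ≈ -0.061773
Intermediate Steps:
z = √13 ≈ 3.6056
k = -180 (k = 20*(-9) = -180)
N(J, A) = 96 - 540*J + 3*A*J (N(J, A) = 3*((-180*J + J*A) + 32) = 3*((-180*J + A*J) + 32) = 3*(32 - 180*J + A*J) = 96 - 540*J + 3*A*J)
111/N(z, 16 - 11) = 111/(96 - 540*√13 + 3*(16 - 11)*√13) = 111/(96 - 540*√13 + 3*5*√13) = 111/(96 - 540*√13 + 15*√13) = 111/(96 - 525*√13)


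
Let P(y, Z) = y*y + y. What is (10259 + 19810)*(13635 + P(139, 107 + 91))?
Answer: 995133555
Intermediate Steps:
P(y, Z) = y + y² (P(y, Z) = y² + y = y + y²)
(10259 + 19810)*(13635 + P(139, 107 + 91)) = (10259 + 19810)*(13635 + 139*(1 + 139)) = 30069*(13635 + 139*140) = 30069*(13635 + 19460) = 30069*33095 = 995133555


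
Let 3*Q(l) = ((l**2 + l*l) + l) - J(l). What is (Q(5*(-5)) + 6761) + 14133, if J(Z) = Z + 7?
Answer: 63925/3 ≈ 21308.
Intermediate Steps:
J(Z) = 7 + Z
Q(l) = -7/3 + 2*l**2/3 (Q(l) = (((l**2 + l*l) + l) - (7 + l))/3 = (((l**2 + l**2) + l) + (-7 - l))/3 = ((2*l**2 + l) + (-7 - l))/3 = ((l + 2*l**2) + (-7 - l))/3 = (-7 + 2*l**2)/3 = -7/3 + 2*l**2/3)
(Q(5*(-5)) + 6761) + 14133 = ((-7/3 + 2*(5*(-5))**2/3) + 6761) + 14133 = ((-7/3 + (2/3)*(-25)**2) + 6761) + 14133 = ((-7/3 + (2/3)*625) + 6761) + 14133 = ((-7/3 + 1250/3) + 6761) + 14133 = (1243/3 + 6761) + 14133 = 21526/3 + 14133 = 63925/3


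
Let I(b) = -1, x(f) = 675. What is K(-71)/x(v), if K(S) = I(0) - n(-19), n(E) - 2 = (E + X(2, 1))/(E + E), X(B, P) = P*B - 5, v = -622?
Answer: -68/12825 ≈ -0.0053021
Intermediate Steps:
X(B, P) = -5 + B*P (X(B, P) = B*P - 5 = -5 + B*P)
n(E) = 2 + (-3 + E)/(2*E) (n(E) = 2 + (E + (-5 + 2*1))/(E + E) = 2 + (E + (-5 + 2))/((2*E)) = 2 + (E - 3)*(1/(2*E)) = 2 + (-3 + E)*(1/(2*E)) = 2 + (-3 + E)/(2*E))
K(S) = -68/19 (K(S) = -1 - (-3 + 5*(-19))/(2*(-19)) = -1 - (-1)*(-3 - 95)/(2*19) = -1 - (-1)*(-98)/(2*19) = -1 - 1*49/19 = -1 - 49/19 = -68/19)
K(-71)/x(v) = -68/19/675 = -68/19*1/675 = -68/12825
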